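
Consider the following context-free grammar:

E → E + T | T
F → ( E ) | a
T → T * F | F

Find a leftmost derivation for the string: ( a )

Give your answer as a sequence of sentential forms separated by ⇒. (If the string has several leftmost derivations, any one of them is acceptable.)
Start with E.
Step 1: the leftmost non-terminal is E; apply E → T:  T
Step 2: the leftmost non-terminal is T; apply T → F:  F
Step 3: the leftmost non-terminal is F; apply F → ( E ):  ( E )
Step 4: the leftmost non-terminal is E; apply E → T:  ( T )
Step 5: the leftmost non-terminal is T; apply T → F:  ( F )
Step 6: the leftmost non-terminal is F; apply F → a:  ( a )

Final answer: E ⇒ T ⇒ F ⇒ ( E ) ⇒ ( T ) ⇒ ( F ) ⇒ ( a )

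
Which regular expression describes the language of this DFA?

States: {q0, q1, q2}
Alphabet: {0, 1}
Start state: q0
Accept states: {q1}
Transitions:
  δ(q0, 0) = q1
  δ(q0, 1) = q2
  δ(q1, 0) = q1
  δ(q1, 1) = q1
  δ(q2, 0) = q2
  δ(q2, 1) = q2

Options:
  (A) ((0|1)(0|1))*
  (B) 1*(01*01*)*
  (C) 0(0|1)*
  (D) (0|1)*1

Testing sample strings against the DFA:
  '110' -> rejected
  '110' -> rejected
  '10' -> rejected
  '110' -> rejected
Checking each option for a counterexample:
  (A) ((0|1)(0|1))*: ε is rejected by the DFA but matches the regex → eliminated
  (B) 1*(01*01*)*: ε is rejected by the DFA but matches the regex → eliminated
  (C) 0(0|1)*: agrees with the DFA on all strings of length ≤ 4
  (D) (0|1)*1: '0' is accepted by the DFA but does not match the regex → eliminated
Only (C) 0(0|1)* is consistent with the DFA.

Final answer: (C) 0(0|1)*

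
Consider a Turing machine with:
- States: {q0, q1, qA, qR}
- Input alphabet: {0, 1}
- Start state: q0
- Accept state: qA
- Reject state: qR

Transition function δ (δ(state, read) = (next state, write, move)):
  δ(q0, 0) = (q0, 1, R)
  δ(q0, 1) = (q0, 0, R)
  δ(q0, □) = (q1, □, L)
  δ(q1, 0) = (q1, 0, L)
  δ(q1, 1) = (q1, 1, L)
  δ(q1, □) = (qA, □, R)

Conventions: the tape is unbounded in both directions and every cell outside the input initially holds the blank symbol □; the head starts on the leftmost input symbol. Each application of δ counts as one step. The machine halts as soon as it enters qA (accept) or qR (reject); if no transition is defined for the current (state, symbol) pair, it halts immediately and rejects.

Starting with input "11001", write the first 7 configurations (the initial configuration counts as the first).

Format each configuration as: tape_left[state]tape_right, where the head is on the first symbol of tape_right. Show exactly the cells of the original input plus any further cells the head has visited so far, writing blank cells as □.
Step 0: [q0]11001 (head at position 0)
Step 1: δ(q0, 1) = (q0, 0, R)  ⊢  0[q0]1001 (head at position 1)
Step 2: δ(q0, 1) = (q0, 0, R)  ⊢  00[q0]001 (head at position 2)
Step 3: δ(q0, 0) = (q0, 1, R)  ⊢  001[q0]01 (head at position 3)
Step 4: δ(q0, 0) = (q0, 1, R)  ⊢  0011[q0]1 (head at position 4)
Step 5: δ(q0, 1) = (q0, 0, R)  ⊢  00110[q0]□ (head at position 5)
Step 6: δ(q0, □) = (q1, □, L)  ⊢  0011[q1]0□ (head at position 4)

Final answer: [q0]11001 ⊢ 0[q0]1001 ⊢ 00[q0]001 ⊢ 001[q0]01 ⊢ 0011[q0]1 ⊢ 00110[q0]□ ⊢ 0011[q1]0□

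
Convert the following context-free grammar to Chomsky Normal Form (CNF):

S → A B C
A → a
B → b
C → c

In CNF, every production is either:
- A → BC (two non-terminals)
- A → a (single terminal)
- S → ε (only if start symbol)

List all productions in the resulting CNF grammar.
The grammar has no ε-productions or unit productions to eliminate.
A → a is already in CNF (single terminal) – keep it.
B → b is already in CNF (single terminal) – keep it.
C → c is already in CNF (single terminal) – keep it.
S → A B C has 3 symbols on the right: break it into binary productions S → A X0, X0 → B C.
Resulting CNF grammar (5 productions): A → a; B → b; C → c; S → A X0; X0 → B C

Final answer: A → a; B → b; C → c; S → A X0; X0 → B C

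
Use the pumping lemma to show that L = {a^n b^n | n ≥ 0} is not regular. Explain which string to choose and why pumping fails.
Language: L = {a^n b^n | n ≥ 0} (equal numbers of a's followed by b's)
Step 1: Assume for contradiction that L is regular, with pumping length p.
Step 2: Choose s = a^p b^p. Then s ∈ L (it has p a's followed by p b's) and |s| ≥ p.
Step 3: Consider any decomposition s = xyz with |xy| ≤ p and |y| > 0. Since |xy| ≤ p and the first p symbols of s are all a's, y = a^k for some k with 1 ≤ k ≤ p.
Step 4: Pumping up (i = 2): xy²z = a^(p+k) b^p, which has more a's than b's, so xy²z ∉ L.
This contradicts the pumping lemma, so L is not regular.

Final answer: Choose s = a^p b^p. Since |xy| ≤ p, y = a^k with k ≥ 1. Then xy²z = a^(p+k) b^p ∉ L.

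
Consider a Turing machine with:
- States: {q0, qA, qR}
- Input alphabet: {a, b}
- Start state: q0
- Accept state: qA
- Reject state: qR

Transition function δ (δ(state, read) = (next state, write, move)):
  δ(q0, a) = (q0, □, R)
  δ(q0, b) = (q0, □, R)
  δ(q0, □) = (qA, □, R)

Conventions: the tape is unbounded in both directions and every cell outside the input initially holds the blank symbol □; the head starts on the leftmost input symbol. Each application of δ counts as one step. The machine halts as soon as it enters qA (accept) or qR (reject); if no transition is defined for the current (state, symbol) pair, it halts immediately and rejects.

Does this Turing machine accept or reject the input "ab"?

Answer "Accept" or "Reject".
Step 0: [q0]ab (head at position 0)
Step 1: δ(q0, a) = (q0, □, R)  ⊢  □[q0]b (head at position 1)
Step 2: δ(q0, b) = (q0, □, R)  ⊢  □□[q0]□ (head at position 2)
Step 3: δ(q0, □) = (qA, □, R)  ⊢  □□□[qA]□ (head at position 3)
The machine is in qA, so it halts and accepts.

Final answer: Accept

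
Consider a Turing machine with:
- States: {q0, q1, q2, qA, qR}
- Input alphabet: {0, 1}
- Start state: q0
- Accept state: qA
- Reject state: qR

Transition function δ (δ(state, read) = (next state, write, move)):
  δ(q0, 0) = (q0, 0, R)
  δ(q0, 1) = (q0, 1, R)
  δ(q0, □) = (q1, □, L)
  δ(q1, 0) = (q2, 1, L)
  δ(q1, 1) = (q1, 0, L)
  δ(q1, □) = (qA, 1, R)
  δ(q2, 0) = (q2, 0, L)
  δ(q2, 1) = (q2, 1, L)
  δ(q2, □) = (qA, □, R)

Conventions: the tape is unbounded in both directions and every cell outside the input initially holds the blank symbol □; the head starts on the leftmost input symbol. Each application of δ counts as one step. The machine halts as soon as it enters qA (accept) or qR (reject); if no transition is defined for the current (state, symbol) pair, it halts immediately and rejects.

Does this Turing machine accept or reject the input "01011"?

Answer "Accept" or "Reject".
Step 0: [q0]01011 (head at position 0)
Step 1: δ(q0, 0) = (q0, 0, R)  ⊢  0[q0]1011 (head at position 1)
Step 2: δ(q0, 1) = (q0, 1, R)  ⊢  01[q0]011 (head at position 2)
Step 3: δ(q0, 0) = (q0, 0, R)  ⊢  010[q0]11 (head at position 3)
Step 4: δ(q0, 1) = (q0, 1, R)  ⊢  0101[q0]1 (head at position 4)
Step 5: δ(q0, 1) = (q0, 1, R)  ⊢  01011[q0]□ (head at position 5)
Step 6: δ(q0, □) = (q1, □, L)  ⊢  0101[q1]1□ (head at position 4)
Step 7: δ(q1, 1) = (q1, 0, L)  ⊢  010[q1]10□ (head at position 3)
Step 8: δ(q1, 1) = (q1, 0, L)  ⊢  01[q1]000□ (head at position 2)
Step 9: δ(q1, 0) = (q2, 1, L)  ⊢  0[q2]1100□ (head at position 1)
Step 10: δ(q2, 1) = (q2, 1, L)  ⊢  [q2]01100□ (head at position 0)
Step 11: δ(q2, 0) = (q2, 0, L)  ⊢  [q2]□01100□ (head at position -1)
Step 12: δ(q2, □) = (qA, □, R)  ⊢  □[qA]01100□ (head at position 0)
The machine is in qA, so it halts and accepts.

Final answer: Accept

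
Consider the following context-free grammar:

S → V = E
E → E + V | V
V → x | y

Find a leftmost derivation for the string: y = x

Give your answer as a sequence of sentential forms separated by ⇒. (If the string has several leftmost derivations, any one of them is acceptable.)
Start with S.
Step 1: the leftmost non-terminal is S; apply S → V = E:  V = E
Step 2: the leftmost non-terminal is V; apply V → y:  y = E
Step 3: the leftmost non-terminal is E; apply E → V:  y = V
Step 4: the leftmost non-terminal is V; apply V → x:  y = x

Final answer: S ⇒ V = E ⇒ y = E ⇒ y = V ⇒ y = x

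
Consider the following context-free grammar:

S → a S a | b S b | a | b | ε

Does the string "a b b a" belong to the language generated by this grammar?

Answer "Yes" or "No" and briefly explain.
A derivation exists: S ⇒ a S a ⇒ a b S b a ⇒ a b b a (using S → a S a, S → b S b, then S → ε).

Final answer: Yes - a valid derivation exists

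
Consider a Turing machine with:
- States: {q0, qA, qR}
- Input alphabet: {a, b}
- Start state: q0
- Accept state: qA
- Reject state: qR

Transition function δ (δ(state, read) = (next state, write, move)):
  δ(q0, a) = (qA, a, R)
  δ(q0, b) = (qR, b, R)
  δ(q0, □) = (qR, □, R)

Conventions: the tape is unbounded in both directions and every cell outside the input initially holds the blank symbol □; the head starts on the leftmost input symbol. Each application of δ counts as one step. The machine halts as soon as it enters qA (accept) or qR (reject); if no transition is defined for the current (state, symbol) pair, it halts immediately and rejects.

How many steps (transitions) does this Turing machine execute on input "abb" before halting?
Step 0: [q0]abb (head at position 0)
Step 1: δ(q0, a) = (qA, a, R)  ⊢  a[qA]bb (head at position 1)
The machine is in qA, so it halts and accepts.
Number of transitions executed: 1.

Final answer: 1 steps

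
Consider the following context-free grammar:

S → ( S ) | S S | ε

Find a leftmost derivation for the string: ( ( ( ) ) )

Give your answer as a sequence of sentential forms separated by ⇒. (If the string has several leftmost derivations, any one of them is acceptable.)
Start with S.
Step 1: the leftmost non-terminal is S; apply S → ( S ):  ( S )
Step 2: the leftmost non-terminal is S; apply S → ( S ):  ( ( S ) )
Step 3: the leftmost non-terminal is S; apply S → ( S ):  ( ( ( S ) ) )
Step 4: the leftmost non-terminal is S; apply S → ε:  ( ( ( ) ) )

Final answer: S ⇒ ( S ) ⇒ ( ( S ) ) ⇒ ( ( ( S ) ) ) ⇒ ( ( ( ) ) )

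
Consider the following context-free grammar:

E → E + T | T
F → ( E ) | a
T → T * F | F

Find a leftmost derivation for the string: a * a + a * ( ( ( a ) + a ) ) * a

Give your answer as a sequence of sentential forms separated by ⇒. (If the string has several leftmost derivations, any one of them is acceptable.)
Start with E.
Step 1: the leftmost non-terminal is E; apply E → E + T:  E + T
Step 2: the leftmost non-terminal is E; apply E → T:  T + T
Step 3: the leftmost non-terminal is T; apply T → T * F:  T * F + T
Step 4: the leftmost non-terminal is T; apply T → F:  F * F + T
Step 5: the leftmost non-terminal is F; apply F → a:  a * F + T
Step 6: the leftmost non-terminal is F; apply F → a:  a * a + T
Step 7: the leftmost non-terminal is T; apply T → T * F:  a * a + T * F
Step 8: the leftmost non-terminal is T; apply T → T * F:  a * a + T * F * F
Step 9: the leftmost non-terminal is T; apply T → F:  a * a + F * F * F
Step 10: the leftmost non-terminal is F; apply F → a:  a * a + a * F * F
Step 11: the leftmost non-terminal is F; apply F → ( E ):  a * a + a * ( E ) * F
Step 12: the leftmost non-terminal is E; apply E → T:  a * a + a * ( T ) * F
Step 13: the leftmost non-terminal is T; apply T → F:  a * a + a * ( F ) * F
Step 14: the leftmost non-terminal is F; apply F → ( E ):  a * a + a * ( ( E ) ) * F
Step 15: the leftmost non-terminal is E; apply E → E + T:  a * a + a * ( ( E + T ) ) * F
Step 16: the leftmost non-terminal is E; apply E → T:  a * a + a * ( ( T + T ) ) * F
Step 17: the leftmost non-terminal is T; apply T → F:  a * a + a * ( ( F + T ) ) * F
Step 18: the leftmost non-terminal is F; apply F → ( E ):  a * a + a * ( ( ( E ) + T ) ) * F
Step 19: the leftmost non-terminal is E; apply E → T:  a * a + a * ( ( ( T ) + T ) ) * F
Step 20: the leftmost non-terminal is T; apply T → F:  a * a + a * ( ( ( F ) + T ) ) * F
Step 21: the leftmost non-terminal is F; apply F → a:  a * a + a * ( ( ( a ) + T ) ) * F
Step 22: the leftmost non-terminal is T; apply T → F:  a * a + a * ( ( ( a ) + F ) ) * F
Step 23: the leftmost non-terminal is F; apply F → a:  a * a + a * ( ( ( a ) + a ) ) * F
Step 24: the leftmost non-terminal is F; apply F → a:  a * a + a * ( ( ( a ) + a ) ) * a

Final answer: E ⇒ E + T ⇒ T + T ⇒ T * F + T ⇒ F * F + T ⇒ a * F + T ⇒ a * a + T ⇒ a * a + T * F ⇒ a * a + T * F * F ⇒ a * a + F * F * F ⇒ a * a + a * F * F ⇒ a * a + a * ( E ) * F ⇒ a * a + a * ( T ) * F ⇒ a * a + a * ( F ) * F ⇒ a * a + a * ( ( E ) ) * F ⇒ a * a + a * ( ( E + T ) ) * F ⇒ a * a + a * ( ( T + T ) ) * F ⇒ a * a + a * ( ( F + T ) ) * F ⇒ a * a + a * ( ( ( E ) + T ) ) * F ⇒ a * a + a * ( ( ( T ) + T ) ) * F ⇒ a * a + a * ( ( ( F ) + T ) ) * F ⇒ a * a + a * ( ( ( a ) + T ) ) * F ⇒ a * a + a * ( ( ( a ) + F ) ) * F ⇒ a * a + a * ( ( ( a ) + a ) ) * F ⇒ a * a + a * ( ( ( a ) + a ) ) * a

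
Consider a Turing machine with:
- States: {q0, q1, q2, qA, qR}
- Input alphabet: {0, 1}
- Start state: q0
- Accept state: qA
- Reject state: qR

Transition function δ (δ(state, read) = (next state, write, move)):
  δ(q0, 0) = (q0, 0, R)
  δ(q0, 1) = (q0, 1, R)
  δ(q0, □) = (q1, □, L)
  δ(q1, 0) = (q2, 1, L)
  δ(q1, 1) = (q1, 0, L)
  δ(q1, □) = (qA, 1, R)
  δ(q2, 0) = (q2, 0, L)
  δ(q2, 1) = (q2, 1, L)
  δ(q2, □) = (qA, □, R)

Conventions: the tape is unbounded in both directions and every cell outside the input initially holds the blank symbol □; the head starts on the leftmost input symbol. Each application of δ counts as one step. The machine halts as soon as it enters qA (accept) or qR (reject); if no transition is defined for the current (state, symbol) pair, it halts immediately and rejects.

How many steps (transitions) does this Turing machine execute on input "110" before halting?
Step 0: [q0]110 (head at position 0)
Step 1: δ(q0, 1) = (q0, 1, R)  ⊢  1[q0]10 (head at position 1)
Step 2: δ(q0, 1) = (q0, 1, R)  ⊢  11[q0]0 (head at position 2)
Step 3: δ(q0, 0) = (q0, 0, R)  ⊢  110[q0]□ (head at position 3)
Step 4: δ(q0, □) = (q1, □, L)  ⊢  11[q1]0□ (head at position 2)
Step 5: δ(q1, 0) = (q2, 1, L)  ⊢  1[q2]11□ (head at position 1)
Step 6: δ(q2, 1) = (q2, 1, L)  ⊢  [q2]111□ (head at position 0)
Step 7: δ(q2, 1) = (q2, 1, L)  ⊢  [q2]□111□ (head at position -1)
Step 8: δ(q2, □) = (qA, □, R)  ⊢  □[qA]111□ (head at position 0)
The machine is in qA, so it halts and accepts.
Number of transitions executed: 8.

Final answer: 8 steps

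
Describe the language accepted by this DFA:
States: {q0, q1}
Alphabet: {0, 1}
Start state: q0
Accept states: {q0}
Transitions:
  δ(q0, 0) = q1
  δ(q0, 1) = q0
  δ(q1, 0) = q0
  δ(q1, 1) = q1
Analyzing the DFA structure:
Start state: q0
Accept states: {q0}
Interpreting what each state remembers (checking against the transitions):
  q0: an even number of 0s has been read so far
  q1: an odd number of 0s has been read so far
  δ(q0, 0): in q0 (an even number of 0s has been read so far), after reading 0 we have: an odd number of 0s has been read so far → q1
  δ(q0, 1): in q0 (an even number of 0s has been read so far), after reading 1 we have: an even number of 0s has been read so far → q0
  δ(q1, 0): in q1 (an odd number of 0s has been read so far), after reading 0 we have: an even number of 0s has been read so far → q0
  δ(q1, 1): in q1 (an odd number of 0s has been read so far), after reading 1 we have: an odd number of 0s has been read so far → q1
A string is accepted iff it ends in {q0}, i.e. an even number of 0s has been read so far.
Language: All binary strings with an even number of 0s

Final answer: All binary strings with an even number of 0s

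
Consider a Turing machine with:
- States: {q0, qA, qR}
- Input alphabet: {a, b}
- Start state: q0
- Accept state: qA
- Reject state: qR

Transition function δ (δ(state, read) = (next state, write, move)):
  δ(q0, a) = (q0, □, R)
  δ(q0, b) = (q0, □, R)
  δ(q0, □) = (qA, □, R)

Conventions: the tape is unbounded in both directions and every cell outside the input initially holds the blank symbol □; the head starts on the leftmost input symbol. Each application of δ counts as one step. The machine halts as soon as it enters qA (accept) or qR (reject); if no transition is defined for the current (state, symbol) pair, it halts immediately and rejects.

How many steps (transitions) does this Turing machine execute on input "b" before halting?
Step 0: [q0]b (head at position 0)
Step 1: δ(q0, b) = (q0, □, R)  ⊢  □[q0]□ (head at position 1)
Step 2: δ(q0, □) = (qA, □, R)  ⊢  □□[qA]□ (head at position 2)
The machine is in qA, so it halts and accepts.
Number of transitions executed: 2.

Final answer: 2 steps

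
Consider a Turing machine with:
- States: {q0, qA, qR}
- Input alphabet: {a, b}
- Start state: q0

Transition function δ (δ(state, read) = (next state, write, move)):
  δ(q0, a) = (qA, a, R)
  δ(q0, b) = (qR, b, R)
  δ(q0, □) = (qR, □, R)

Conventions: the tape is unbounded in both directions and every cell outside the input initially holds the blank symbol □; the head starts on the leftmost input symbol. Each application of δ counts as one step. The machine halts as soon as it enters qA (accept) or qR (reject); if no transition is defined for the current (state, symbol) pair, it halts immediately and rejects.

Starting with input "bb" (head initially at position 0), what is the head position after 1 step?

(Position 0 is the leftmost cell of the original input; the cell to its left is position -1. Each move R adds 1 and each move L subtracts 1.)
Step 0: [q0]bb (head at position 0)
Step 1: δ(q0, b) = (qR, b, R)  ⊢  b[qR]b (head at position 1)
Head position after 1 step: 1

Final answer: Position 1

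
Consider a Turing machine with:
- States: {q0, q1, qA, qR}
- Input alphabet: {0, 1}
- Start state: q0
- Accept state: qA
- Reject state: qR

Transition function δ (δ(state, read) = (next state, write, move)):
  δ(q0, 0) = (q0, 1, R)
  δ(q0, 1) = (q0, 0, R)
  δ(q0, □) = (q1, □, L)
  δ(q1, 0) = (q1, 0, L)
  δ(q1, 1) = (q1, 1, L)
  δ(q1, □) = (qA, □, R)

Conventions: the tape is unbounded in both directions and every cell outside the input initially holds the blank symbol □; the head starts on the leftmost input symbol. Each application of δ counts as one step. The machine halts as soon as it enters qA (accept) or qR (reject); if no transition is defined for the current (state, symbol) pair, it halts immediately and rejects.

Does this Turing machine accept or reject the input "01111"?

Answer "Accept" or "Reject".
Step 0: [q0]01111 (head at position 0)
Step 1: δ(q0, 0) = (q0, 1, R)  ⊢  1[q0]1111 (head at position 1)
Step 2: δ(q0, 1) = (q0, 0, R)  ⊢  10[q0]111 (head at position 2)
Step 3: δ(q0, 1) = (q0, 0, R)  ⊢  100[q0]11 (head at position 3)
Step 4: δ(q0, 1) = (q0, 0, R)  ⊢  1000[q0]1 (head at position 4)
Step 5: δ(q0, 1) = (q0, 0, R)  ⊢  10000[q0]□ (head at position 5)
Step 6: δ(q0, □) = (q1, □, L)  ⊢  1000[q1]0□ (head at position 4)
Step 7: δ(q1, 0) = (q1, 0, L)  ⊢  100[q1]00□ (head at position 3)
Step 8: δ(q1, 0) = (q1, 0, L)  ⊢  10[q1]000□ (head at position 2)
Step 9: δ(q1, 0) = (q1, 0, L)  ⊢  1[q1]0000□ (head at position 1)
Step 10: δ(q1, 0) = (q1, 0, L)  ⊢  [q1]10000□ (head at position 0)
Step 11: δ(q1, 1) = (q1, 1, L)  ⊢  [q1]□10000□ (head at position -1)
Step 12: δ(q1, □) = (qA, □, R)  ⊢  □[qA]10000□ (head at position 0)
The machine is in qA, so it halts and accepts.

Final answer: Accept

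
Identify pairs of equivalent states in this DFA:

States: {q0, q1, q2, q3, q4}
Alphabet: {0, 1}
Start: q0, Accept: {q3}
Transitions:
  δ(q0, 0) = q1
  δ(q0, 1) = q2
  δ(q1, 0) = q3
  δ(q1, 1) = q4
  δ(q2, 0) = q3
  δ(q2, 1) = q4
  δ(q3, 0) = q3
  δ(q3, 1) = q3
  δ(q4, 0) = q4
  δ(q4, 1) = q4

Using the table-filling algorithm:
Round 0 – mark pairs where exactly one state is accepting: (q0,q3), (q1,q3), (q2,q3), (q3,q4)
Round 1 – newly marked: (q0,q1) [on 0: q1 vs q3, already marked]; (q0,q2) [on 0: q1 vs q3, already marked]; (q1,q4) [on 0: q3 vs q4, already marked]; (q2,q4) [on 0: q3 vs q4, already marked]
Round 2 – newly marked: (q0,q4) [on 0: q1 vs q4, already marked]
No further pairs can be marked.
(q1, q2) unmarked: δ(q1,0)=q3, δ(q2,0)=q3; δ(q1,1)=q4, δ(q2,1)=q4 → equivalent
Equivalent pairs: (q1, q2)

Final answer: Equivalent pairs: (q1, q2)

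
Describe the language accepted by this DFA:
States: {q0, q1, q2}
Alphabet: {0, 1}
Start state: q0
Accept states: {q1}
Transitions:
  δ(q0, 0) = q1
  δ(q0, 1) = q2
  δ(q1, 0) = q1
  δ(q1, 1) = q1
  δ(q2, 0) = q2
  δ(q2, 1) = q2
Analyzing the DFA structure:
Start state: q0
Accept states: {q1}
Interpreting what each state remembers (checking against the transitions):
  q0: nothing has been read yet
  q1: the first symbol was 0
  q2: the first symbol was 1 (trap state)
  δ(q0, 0): in q0 (nothing has been read yet), after reading 0 we have: the first symbol was 0 → q1
  δ(q0, 1): in q0 (nothing has been read yet), after reading 1 we have: the first symbol was 1 (trap state) → q2
  δ(q1, 0): in q1 (the first symbol was 0), after reading 0 we have: the first symbol was 0 → q1
  δ(q1, 1): in q1 (the first symbol was 0), after reading 1 we have: the first symbol was 0 → q1
  δ(q2, 0): in q2 (the first symbol was 1 (trap state)), after reading 0 we have: the first symbol was 1 (trap state) → q2
  δ(q2, 1): in q2 (the first symbol was 1 (trap state)), after reading 1 we have: the first symbol was 1 (trap state) → q2
A string is accepted iff it ends in {q1}, i.e. the first symbol was 0.
Language: All binary strings starting with 0

Final answer: All binary strings starting with 0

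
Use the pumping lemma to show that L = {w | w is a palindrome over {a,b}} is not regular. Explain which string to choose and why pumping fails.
Language: L = {w | w is a palindrome over {a,b}} (strings that read the same forwards and backwards)
Step 1: Assume for contradiction that L is regular, with pumping length p.
Step 2: Choose s = a^p b a^p. Then s ∈ L (it reads the same forwards and backwards) and |s| ≥ p.
Step 3: Consider any decomposition s = xyz with |xy| ≤ p and |y| > 0. Since |xy| ≤ p and the first p symbols of s are all a's, y = a^k for some k with 1 ≤ k ≤ p.
Step 4: Pumping up (i = 2): xy²z = a^(p+k) b a^p. Its reverse is a^p b a^(p+k) ≠ a^(p+k) b a^p (the single b is no longer in the middle), so xy²z is not a palindrome and xy²z ∉ L.
This contradicts the pumping lemma, so L is not regular.

Final answer: Choose s = a^p b a^p. Since |xy| ≤ p, y = a^k with k ≥ 1. Then xy²z = a^(p+k) b a^p is not a palindrome, so ∉ L.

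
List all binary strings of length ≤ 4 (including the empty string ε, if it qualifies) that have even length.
Checking every binary string of length 0 to 4:
  Length 0: accepted: ε | rejected: (none)
  Length 1: accepted: (none) | rejected: 0, 1
  Length 2: accepted: 00, 01, 10, 11 | rejected: (none)
  Length 3: accepted: (none) | rejected: 000, 001, 010, 011, 100, 101, 110, 111
  Length 4: accepted: 0000, 0001, 0010, 0011, 0100, 0101, 0110, 0111, 1000, 1001, 1010, 1011, 1100, 1101, 1110, 1111 | rejected: (none)
Total: 21 string(s).

Final answer: ε, 00, 01, 10, 11, 0000, 0001, 0010, 0011, 0100, 0101, 0110, 0111, 1000, 1001, 1010, 1011, 1100, 1101, 1110, 1111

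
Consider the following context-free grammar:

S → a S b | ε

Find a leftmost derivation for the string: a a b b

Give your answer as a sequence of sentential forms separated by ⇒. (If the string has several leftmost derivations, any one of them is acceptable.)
Start with S.
Step 1: the leftmost non-terminal is S; apply S → a S b:  a S b
Step 2: the leftmost non-terminal is S; apply S → a S b:  a a S b b
Step 3: the leftmost non-terminal is S; apply S → ε:  a a b b

Final answer: S ⇒ a S b ⇒ a a S b b ⇒ a a b b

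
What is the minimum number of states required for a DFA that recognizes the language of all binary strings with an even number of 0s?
Language: binary strings with an even number of 0s
Lower bound (Myhill–Nerode): the prefixes ε, 0 are pairwise distinguishable:
  ε vs 0: suffix ε distinguishes them (ε has zero 0s (accepted), 0 has one 0 (rejected))
So any DFA needs at least 2 states.
Upper bound: a DFA with 2 states exists (one state per class above).
Minimum states: 2

Final answer: 2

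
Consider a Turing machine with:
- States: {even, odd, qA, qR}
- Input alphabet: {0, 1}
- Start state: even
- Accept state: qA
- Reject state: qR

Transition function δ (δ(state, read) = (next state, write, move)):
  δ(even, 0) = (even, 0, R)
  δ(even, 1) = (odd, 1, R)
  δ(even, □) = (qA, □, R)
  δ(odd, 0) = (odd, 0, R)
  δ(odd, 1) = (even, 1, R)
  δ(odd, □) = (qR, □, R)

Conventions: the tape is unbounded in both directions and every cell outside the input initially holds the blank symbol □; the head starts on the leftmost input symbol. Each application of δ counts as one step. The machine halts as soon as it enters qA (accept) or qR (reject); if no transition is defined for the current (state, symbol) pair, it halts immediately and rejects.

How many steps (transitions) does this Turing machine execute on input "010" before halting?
Step 0: [even]010 (head at position 0)
Step 1: δ(even, 0) = (even, 0, R)  ⊢  0[even]10 (head at position 1)
Step 2: δ(even, 1) = (odd, 1, R)  ⊢  01[odd]0 (head at position 2)
Step 3: δ(odd, 0) = (odd, 0, R)  ⊢  010[odd]□ (head at position 3)
Step 4: δ(odd, □) = (qR, □, R)  ⊢  010□[qR]□ (head at position 4)
The machine is in qR, so it halts and rejects.
Number of transitions executed: 4.

Final answer: 4 steps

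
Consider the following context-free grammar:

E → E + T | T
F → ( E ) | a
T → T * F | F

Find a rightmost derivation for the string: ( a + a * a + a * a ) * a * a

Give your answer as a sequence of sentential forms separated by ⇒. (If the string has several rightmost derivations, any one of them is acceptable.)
Start with E.
Step 1: the rightmost non-terminal is E; apply E → T:  T
Step 2: the rightmost non-terminal is T; apply T → T * F:  T * F
Step 3: the rightmost non-terminal is F; apply F → a:  T * a
Step 4: the rightmost non-terminal is T; apply T → T * F:  T * F * a
Step 5: the rightmost non-terminal is F; apply F → a:  T * a * a
Step 6: the rightmost non-terminal is T; apply T → F:  F * a * a
Step 7: the rightmost non-terminal is F; apply F → ( E ):  ( E ) * a * a
Step 8: the rightmost non-terminal is E; apply E → E + T:  ( E + T ) * a * a
Step 9: the rightmost non-terminal is T; apply T → T * F:  ( E + T * F ) * a * a
Step 10: the rightmost non-terminal is F; apply F → a:  ( E + T * a ) * a * a
Step 11: the rightmost non-terminal is T; apply T → F:  ( E + F * a ) * a * a
Step 12: the rightmost non-terminal is F; apply F → a:  ( E + a * a ) * a * a
Step 13: the rightmost non-terminal is E; apply E → E + T:  ( E + T + a * a ) * a * a
Step 14: the rightmost non-terminal is T; apply T → T * F:  ( E + T * F + a * a ) * a * a
Step 15: the rightmost non-terminal is F; apply F → a:  ( E + T * a + a * a ) * a * a
Step 16: the rightmost non-terminal is T; apply T → F:  ( E + F * a + a * a ) * a * a
Step 17: the rightmost non-terminal is F; apply F → a:  ( E + a * a + a * a ) * a * a
Step 18: the rightmost non-terminal is E; apply E → T:  ( T + a * a + a * a ) * a * a
Step 19: the rightmost non-terminal is T; apply T → F:  ( F + a * a + a * a ) * a * a
Step 20: the rightmost non-terminal is F; apply F → a:  ( a + a * a + a * a ) * a * a

Final answer: E ⇒ T ⇒ T * F ⇒ T * a ⇒ T * F * a ⇒ T * a * a ⇒ F * a * a ⇒ ( E ) * a * a ⇒ ( E + T ) * a * a ⇒ ( E + T * F ) * a * a ⇒ ( E + T * a ) * a * a ⇒ ( E + F * a ) * a * a ⇒ ( E + a * a ) * a * a ⇒ ( E + T + a * a ) * a * a ⇒ ( E + T * F + a * a ) * a * a ⇒ ( E + T * a + a * a ) * a * a ⇒ ( E + F * a + a * a ) * a * a ⇒ ( E + a * a + a * a ) * a * a ⇒ ( T + a * a + a * a ) * a * a ⇒ ( F + a * a + a * a ) * a * a ⇒ ( a + a * a + a * a ) * a * a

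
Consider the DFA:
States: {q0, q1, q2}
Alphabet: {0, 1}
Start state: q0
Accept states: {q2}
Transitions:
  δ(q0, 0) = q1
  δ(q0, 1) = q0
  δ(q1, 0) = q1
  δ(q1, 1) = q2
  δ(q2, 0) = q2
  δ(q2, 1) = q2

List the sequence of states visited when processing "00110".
Starting at q0
Read '0': q0 -> q1
Read '0': q1 -> q1
Read '1': q1 -> q2
Read '1': q2 -> q2
Read '0': q2 -> q2

Final answer: q0 -> q1 -> q1 -> q2 -> q2 -> q2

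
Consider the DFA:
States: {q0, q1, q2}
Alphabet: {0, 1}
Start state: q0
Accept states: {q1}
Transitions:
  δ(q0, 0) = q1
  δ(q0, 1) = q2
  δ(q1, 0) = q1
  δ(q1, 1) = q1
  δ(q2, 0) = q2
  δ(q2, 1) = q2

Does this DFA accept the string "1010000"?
Processing string "1010000":
  q0 --1--> q2
  q2 --0--> q2
  q2 --1--> q2
  q2 --0--> q2
  q2 --0--> q2
  q2 --0--> q2
  q2 --0--> q2
Final state: q2
Accept states: {q1}
q2 is not an accept state, so the string is rejected.

Final answer: No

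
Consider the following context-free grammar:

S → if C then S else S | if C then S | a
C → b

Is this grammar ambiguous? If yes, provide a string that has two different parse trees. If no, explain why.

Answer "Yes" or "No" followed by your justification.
The 'dangling else' can attach to either if. Two leftmost derivations of  if b then if b then a else a:
  (1) S ⇒ if C then S else S ⇒ if b then S else S ⇒ if b then if C then S else S ⇒ if b then if b then S else S ⇒ if b then if b then a else S ⇒ if b then if b then a else a   (else belongs to the outer if)
  (2) S ⇒ if C then S ⇒ if b then S ⇒ if b then if C then S else S ⇒ if b then if b then S else S ⇒ if b then if b then a else S ⇒ if b then if b then a else a   (else belongs to the inner if)
Two distinct parse trees for the same string, so the grammar is ambiguous.

Final answer: Yes - the string 'if b then if b then a else a' has two distinct leftmost derivations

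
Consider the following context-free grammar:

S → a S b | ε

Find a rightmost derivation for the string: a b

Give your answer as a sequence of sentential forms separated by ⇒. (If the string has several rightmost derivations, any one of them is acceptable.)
Start with S.
Step 1: the rightmost non-terminal is S; apply S → a S b:  a S b
Step 2: the rightmost non-terminal is S; apply S → ε:  a b

Final answer: S ⇒ a S b ⇒ a b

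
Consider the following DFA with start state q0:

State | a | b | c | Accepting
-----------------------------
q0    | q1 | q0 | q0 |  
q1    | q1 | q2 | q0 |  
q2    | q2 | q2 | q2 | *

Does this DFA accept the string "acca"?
Start in q0.
Read 'a': q0 → q1
Read 'c': q1 → q0
Read 'c': q0 → q0
Read 'a': q0 → q1
Final state q1 is not accepting, so the string is rejected.

Final answer: No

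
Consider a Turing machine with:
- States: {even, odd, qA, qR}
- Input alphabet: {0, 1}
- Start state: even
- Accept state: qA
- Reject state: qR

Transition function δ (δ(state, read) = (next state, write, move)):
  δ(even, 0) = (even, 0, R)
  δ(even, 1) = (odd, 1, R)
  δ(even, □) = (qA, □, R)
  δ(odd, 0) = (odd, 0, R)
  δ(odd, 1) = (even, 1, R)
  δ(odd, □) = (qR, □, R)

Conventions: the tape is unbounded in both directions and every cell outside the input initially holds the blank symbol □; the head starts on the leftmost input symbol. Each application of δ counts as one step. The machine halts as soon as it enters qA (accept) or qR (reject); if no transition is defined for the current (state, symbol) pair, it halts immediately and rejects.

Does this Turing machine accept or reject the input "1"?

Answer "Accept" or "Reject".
Step 0: [even]1 (head at position 0)
Step 1: δ(even, 1) = (odd, 1, R)  ⊢  1[odd]□ (head at position 1)
Step 2: δ(odd, □) = (qR, □, R)  ⊢  1□[qR]□ (head at position 2)
The machine is in qR, so it halts and rejects.

Final answer: Reject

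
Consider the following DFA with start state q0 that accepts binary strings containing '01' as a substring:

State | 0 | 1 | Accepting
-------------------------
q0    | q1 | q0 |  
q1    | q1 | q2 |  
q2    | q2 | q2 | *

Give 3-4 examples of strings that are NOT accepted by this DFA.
Any strings that end in a non-accepting state work; for example:
"100": q0 → q0 → q1 → q1; q1 is not accepting → rejected
"0000": q0 → q1 → q1 → q1 → q1; q1 is not accepting → rejected
"1000": q0 → q0 → q1 → q1 → q1; q1 is not accepting → rejected
"1100": q0 → q0 → q0 → q1 → q1; q1 is not accepting → rejected

Final answer: "100", "0000", "1000", "1100"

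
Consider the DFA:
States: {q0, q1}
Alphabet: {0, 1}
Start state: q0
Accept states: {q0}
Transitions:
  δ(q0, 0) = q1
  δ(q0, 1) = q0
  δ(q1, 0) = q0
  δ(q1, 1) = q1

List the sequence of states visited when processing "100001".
Starting at q0
Read '1': q0 -> q0
Read '0': q0 -> q1
Read '0': q1 -> q0
Read '0': q0 -> q1
Read '0': q1 -> q0
Read '1': q0 -> q0

Final answer: q0 -> q0 -> q1 -> q0 -> q1 -> q0 -> q0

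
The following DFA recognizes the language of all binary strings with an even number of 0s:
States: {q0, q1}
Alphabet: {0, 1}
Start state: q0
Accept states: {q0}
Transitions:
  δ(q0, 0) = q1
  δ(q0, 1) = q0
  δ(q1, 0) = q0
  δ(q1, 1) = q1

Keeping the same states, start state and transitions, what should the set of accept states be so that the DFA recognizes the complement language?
The DFA is complete (every state has a transition on every symbol), so the complement
is recognized by the same DFA with accepting and non-accepting states swapped.
Original accept states: {q0}
Complement accept states = All states - Original accept states
= {q0, q1} - {q0}
= {q1}
Complement language: strings with an ODD number of 0s

Final answer: {q1}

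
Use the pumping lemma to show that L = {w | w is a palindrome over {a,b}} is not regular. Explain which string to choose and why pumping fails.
Language: L = {w | w is a palindrome over {a,b}} (strings that read the same forwards and backwards)
Step 1: Assume for contradiction that L is regular, with pumping length p.
Step 2: Choose s = a^p b a^p. Then s ∈ L (it reads the same forwards and backwards) and |s| ≥ p.
Step 3: Consider any decomposition s = xyz with |xy| ≤ p and |y| > 0. Since |xy| ≤ p and the first p symbols of s are all a's, y = a^k for some k with 1 ≤ k ≤ p.
Step 4: Pumping up (i = 2): xy²z = a^(p+k) b a^p. Its reverse is a^p b a^(p+k) ≠ a^(p+k) b a^p (the single b is no longer in the middle), so xy²z is not a palindrome and xy²z ∉ L.
This contradicts the pumping lemma, so L is not regular.

Final answer: Choose s = a^p b a^p. Since |xy| ≤ p, y = a^k with k ≥ 1. Then xy²z = a^(p+k) b a^p is not a palindrome, so ∉ L.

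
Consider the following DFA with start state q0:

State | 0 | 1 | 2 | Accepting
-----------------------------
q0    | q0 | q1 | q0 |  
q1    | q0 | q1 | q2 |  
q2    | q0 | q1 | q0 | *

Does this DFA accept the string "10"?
Start in q0.
Read '1': q0 → q1
Read '0': q1 → q0
Final state q0 is not accepting, so the string is rejected.

Final answer: No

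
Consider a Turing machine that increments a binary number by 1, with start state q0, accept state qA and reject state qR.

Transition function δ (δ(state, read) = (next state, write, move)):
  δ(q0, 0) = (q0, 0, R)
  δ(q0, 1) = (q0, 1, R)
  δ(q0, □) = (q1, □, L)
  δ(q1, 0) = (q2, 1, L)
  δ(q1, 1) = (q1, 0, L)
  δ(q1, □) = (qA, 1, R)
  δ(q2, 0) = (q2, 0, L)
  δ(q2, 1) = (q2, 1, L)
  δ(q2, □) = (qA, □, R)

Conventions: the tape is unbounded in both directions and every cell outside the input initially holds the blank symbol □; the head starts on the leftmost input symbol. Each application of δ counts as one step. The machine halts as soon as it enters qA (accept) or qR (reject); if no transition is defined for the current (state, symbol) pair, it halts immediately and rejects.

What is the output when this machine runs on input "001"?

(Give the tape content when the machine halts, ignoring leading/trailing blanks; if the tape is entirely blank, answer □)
Step 0: [q0]001 (head at position 0)
Step 1: δ(q0, 0) = (q0, 0, R)  ⊢  0[q0]01 (head at position 1)
Step 2: δ(q0, 0) = (q0, 0, R)  ⊢  00[q0]1 (head at position 2)
Step 3: δ(q0, 1) = (q0, 1, R)  ⊢  001[q0]□ (head at position 3)
Step 4: δ(q0, □) = (q1, □, L)  ⊢  00[q1]1□ (head at position 2)
Step 5: δ(q1, 1) = (q1, 0, L)  ⊢  0[q1]00□ (head at position 1)
Step 6: δ(q1, 0) = (q2, 1, L)  ⊢  [q2]010□ (head at position 0)
Step 7: δ(q2, 0) = (q2, 0, L)  ⊢  [q2]□010□ (head at position -1)
Step 8: δ(q2, □) = (qA, □, R)  ⊢  □[qA]010□ (head at position 0)
The machine is in qA, so it halts and accepts.
Tape content when halted (ignoring surrounding blanks): 010

Final answer: Output: 010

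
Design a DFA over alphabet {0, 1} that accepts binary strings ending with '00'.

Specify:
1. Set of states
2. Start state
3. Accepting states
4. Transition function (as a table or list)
One valid DFA (any DFA recognizing the same language is acceptable):
States: {q0, q1, q2}
Start: q0
Accepting: {q2}
Transitions (accepting states marked with *):
State | 0 | 1 | Accepting
-------------------------
q0    | q1 | q0 |  
q1    | q2 | q0 |  
q2    | q2 | q0 | *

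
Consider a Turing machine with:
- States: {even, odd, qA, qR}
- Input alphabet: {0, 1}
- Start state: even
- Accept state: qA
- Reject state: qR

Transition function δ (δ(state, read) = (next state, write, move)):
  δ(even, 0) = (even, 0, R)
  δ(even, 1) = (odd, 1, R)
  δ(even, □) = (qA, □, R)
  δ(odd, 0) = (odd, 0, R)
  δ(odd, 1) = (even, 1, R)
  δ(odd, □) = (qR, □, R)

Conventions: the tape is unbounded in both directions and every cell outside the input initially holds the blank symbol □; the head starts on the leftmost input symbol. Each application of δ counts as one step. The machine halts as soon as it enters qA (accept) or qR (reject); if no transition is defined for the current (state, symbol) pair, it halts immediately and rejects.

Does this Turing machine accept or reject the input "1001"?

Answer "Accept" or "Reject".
Step 0: [even]1001 (head at position 0)
Step 1: δ(even, 1) = (odd, 1, R)  ⊢  1[odd]001 (head at position 1)
Step 2: δ(odd, 0) = (odd, 0, R)  ⊢  10[odd]01 (head at position 2)
Step 3: δ(odd, 0) = (odd, 0, R)  ⊢  100[odd]1 (head at position 3)
Step 4: δ(odd, 1) = (even, 1, R)  ⊢  1001[even]□ (head at position 4)
Step 5: δ(even, □) = (qA, □, R)  ⊢  1001□[qA]□ (head at position 5)
The machine is in qA, so it halts and accepts.

Final answer: Accept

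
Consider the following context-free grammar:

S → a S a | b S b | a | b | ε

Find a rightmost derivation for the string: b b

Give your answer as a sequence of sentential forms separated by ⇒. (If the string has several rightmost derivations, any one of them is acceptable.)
Start with S.
Step 1: the rightmost non-terminal is S; apply S → b S b:  b S b
Step 2: the rightmost non-terminal is S; apply S → ε:  b b

Final answer: S ⇒ b S b ⇒ b b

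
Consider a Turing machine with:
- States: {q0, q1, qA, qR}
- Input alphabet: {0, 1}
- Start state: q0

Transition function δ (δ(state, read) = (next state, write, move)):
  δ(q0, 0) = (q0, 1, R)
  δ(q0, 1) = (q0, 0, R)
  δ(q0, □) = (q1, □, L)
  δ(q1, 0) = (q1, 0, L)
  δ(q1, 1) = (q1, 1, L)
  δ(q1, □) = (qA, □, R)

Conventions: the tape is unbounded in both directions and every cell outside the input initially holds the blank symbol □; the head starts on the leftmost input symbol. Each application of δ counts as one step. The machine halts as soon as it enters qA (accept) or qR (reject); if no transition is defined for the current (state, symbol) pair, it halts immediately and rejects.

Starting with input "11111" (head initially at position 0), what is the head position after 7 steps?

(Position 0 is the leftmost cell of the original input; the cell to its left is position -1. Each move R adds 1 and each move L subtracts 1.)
Step 0: [q0]11111 (head at position 0)
Step 1: δ(q0, 1) = (q0, 0, R)  ⊢  0[q0]1111 (head at position 1)
Step 2: δ(q0, 1) = (q0, 0, R)  ⊢  00[q0]111 (head at position 2)
Step 3: δ(q0, 1) = (q0, 0, R)  ⊢  000[q0]11 (head at position 3)
Step 4: δ(q0, 1) = (q0, 0, R)  ⊢  0000[q0]1 (head at position 4)
Step 5: δ(q0, 1) = (q0, 0, R)  ⊢  00000[q0]□ (head at position 5)
Step 6: δ(q0, □) = (q1, □, L)  ⊢  0000[q1]0□ (head at position 4)
Step 7: δ(q1, 0) = (q1, 0, L)  ⊢  000[q1]00□ (head at position 3)
Head position after 7 steps: 3

Final answer: Position 3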